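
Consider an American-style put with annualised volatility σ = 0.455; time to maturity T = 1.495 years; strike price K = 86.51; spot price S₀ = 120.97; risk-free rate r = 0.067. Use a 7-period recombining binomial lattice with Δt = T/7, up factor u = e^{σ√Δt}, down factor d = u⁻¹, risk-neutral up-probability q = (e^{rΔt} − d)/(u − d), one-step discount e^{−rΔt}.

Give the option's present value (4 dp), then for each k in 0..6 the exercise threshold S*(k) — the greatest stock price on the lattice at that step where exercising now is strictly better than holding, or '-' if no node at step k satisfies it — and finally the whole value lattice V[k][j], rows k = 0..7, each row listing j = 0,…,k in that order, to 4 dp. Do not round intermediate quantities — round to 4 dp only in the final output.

price = 7.0478
boundary = - - - - 52.1671 42.2743 52.1671
tree:
7.0478
10.9795 3.0272
16.6477 5.2077 0.7712
24.4126 8.7891 1.5092 0.0000
34.3429 14.4558 2.9534 0.0000 0.0000
44.2357 22.9194 5.7797 0.0000 0.0000 0.0000
52.2525 34.3429 11.3108 0.0000 0.0000 0.0000 0.0000
58.7490 44.2357 22.1351 0.0000 0.0000 0.0000 0.0000 0.0000

Δt=0.21357, u=1.23401, d=0.81036, q=0.48164, disc=e^(-rΔt)=0.98579
k=7 terminal: V=max(K-S,0) → 58.7490 44.2357 22.1351 0.0000 0.0000 0.0000 0.0000 0.0000
k=6: j=0 S=34.2575 intr=52.2525 cont=51.0234 V=52.2525[EX]; j=1 S=52.1671 intr=34.3429 cont=33.1138 V=34.3429[EX]; j=2 S=79.4396 intr=7.0704 cont=11.3108 V=11.3108[hold]; j=3 S=120.9700 intr=0.0000 cont=0.0000 V=0.0000[hold]; j=4 S=184.2121 intr=0.0000 cont=0.0000 V=0.0000[hold]; j=5 S=280.5168 intr=0.0000 cont=0.0000 V=0.0000[hold]; j=6 S=427.1687 intr=0.0000 cont=0.0000 V=0.0000[hold]  S*(6)=52.1671
k=5: j=0 S=42.2743 intr=44.2357 cont=43.0066 V=44.2357[EX]; j=1 S=64.3749 intr=22.1351 cont=22.9194 V=22.9194[hold]; j=2 S=98.0296 intr=0.0000 cont=5.7797 V=5.7797[hold]; j=3 S=149.2787 intr=0.0000 cont=0.0000 V=0.0000[hold]; j=4 S=227.3205 intr=0.0000 cont=0.0000 V=0.0000[hold]; j=5 S=346.1618 intr=0.0000 cont=0.0000 V=0.0000[hold]  S*(5)=42.2743
k=4: j=0 S=52.1671 intr=34.3429 cont=33.4862 V=34.3429[EX]; j=1 S=79.4396 intr=7.0704 cont=14.4558 V=14.4558[hold]; j=2 S=120.9700 intr=0.0000 cont=2.9534 V=2.9534[hold]; j=3 S=184.2121 intr=0.0000 cont=0.0000 V=0.0000[hold]; j=4 S=280.5168 intr=0.0000 cont=0.0000 V=0.0000[hold]  S*(4)=52.1671
k=3: j=0 S=64.3749 intr=22.1351 cont=24.4126 V=24.4126[hold]; j=1 S=98.0296 intr=0.0000 cont=8.7891 V=8.7891[hold]; j=2 S=149.2787 intr=0.0000 cont=1.5092 V=1.5092[hold]; j=3 S=227.3205 intr=0.0000 cont=0.0000 V=0.0000[hold]  S*(3)=-
k=2: j=0 S=79.4396 intr=7.0704 cont=16.6477 V=16.6477[hold]; j=1 S=120.9700 intr=0.0000 cont=5.2077 V=5.2077[hold]; j=2 S=184.2121 intr=0.0000 cont=0.7712 V=0.7712[hold]  S*(2)=-
k=1: j=0 S=98.0296 intr=0.0000 cont=10.9795 V=10.9795[hold]; j=1 S=149.2787 intr=0.0000 cont=3.0272 V=3.0272[hold]  S*(1)=-
k=0: j=0 S=120.9700 intr=0.0000 cont=7.0478 V=7.0478[hold]  S*(0)=-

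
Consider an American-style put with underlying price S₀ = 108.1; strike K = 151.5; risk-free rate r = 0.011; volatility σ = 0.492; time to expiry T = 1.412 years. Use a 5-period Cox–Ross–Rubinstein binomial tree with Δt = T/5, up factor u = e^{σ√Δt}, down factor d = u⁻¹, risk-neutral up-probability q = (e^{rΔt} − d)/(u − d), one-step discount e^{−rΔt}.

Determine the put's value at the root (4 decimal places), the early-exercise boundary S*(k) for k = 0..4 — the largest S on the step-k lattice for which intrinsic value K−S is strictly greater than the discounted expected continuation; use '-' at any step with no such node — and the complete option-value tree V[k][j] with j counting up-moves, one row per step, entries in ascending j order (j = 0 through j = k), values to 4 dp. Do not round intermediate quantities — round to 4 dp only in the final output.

price = 54.7874
boundary = - - 64.0809 83.2295 108.1000
tree:
54.7874
70.6485 35.0598
87.4191 49.8795 16.5137
102.1622 68.2705 26.9089 3.4477
113.5133 87.4191 43.4000 6.1856 0.0000
122.2529 102.1622 68.2705 11.0977 0.0000 0.0000

params: Δt=0.28240 u=1.29882 d=0.76993 q=0.44089 e^(-rΔt)=0.99690
t_5 payoffs: 122.2529 102.1622 68.2705 11.0977 0.0000 0.0000
t_4: node(4,0) S=37.9867 payoff=113.5133 vs cont=113.0434 → 113.5133 [stop]  node(4,1) S=64.0809 payoff=87.4191 vs cont=86.9492 → 87.4191 [stop]  node(4,2) S=108.1000 payoff=43.4000 vs cont=42.9301 → 43.4000 [stop]  node(4,3) S=182.3572 payoff=0.0000 vs cont=6.1856 → 6.1856 [wait]  node(4,4) S=307.6239 payoff=0.0000 vs cont=0.0000 → 0.0000 [wait]  ⇒ S*(4)=108.1000
t_3: node(3,0) S=49.3378 payoff=102.1622 vs cont=101.6923 → 102.1622 [stop]  node(3,1) S=83.2295 payoff=68.2705 vs cont=67.8006 → 68.2705 [stop]  node(3,2) S=140.4023 payoff=11.0977 vs cont=26.9089 → 26.9089 [wait]  node(3,3) S=236.8490 payoff=0.0000 vs cont=3.4477 → 3.4477 [wait]  ⇒ S*(3)=83.2295
t_2: node(2,0) S=64.0809 payoff=87.4191 vs cont=86.9492 → 87.4191 [stop]  node(2,1) S=108.1000 payoff=43.4000 vs cont=49.8795 → 49.8795 [wait]  node(2,2) S=182.3572 payoff=0.0000 vs cont=16.5137 → 16.5137 [wait]  ⇒ S*(2)=64.0809
t_1: node(1,0) S=83.2295 payoff=68.2705 vs cont=70.6485 → 70.6485 [wait]  node(1,1) S=140.4023 payoff=11.0977 vs cont=35.0598 → 35.0598 [wait]  ⇒ S*(1)=-
t_0: node(0,0) S=108.1000 payoff=43.4000 vs cont=54.7874 → 54.7874 [wait]  ⇒ S*(0)=-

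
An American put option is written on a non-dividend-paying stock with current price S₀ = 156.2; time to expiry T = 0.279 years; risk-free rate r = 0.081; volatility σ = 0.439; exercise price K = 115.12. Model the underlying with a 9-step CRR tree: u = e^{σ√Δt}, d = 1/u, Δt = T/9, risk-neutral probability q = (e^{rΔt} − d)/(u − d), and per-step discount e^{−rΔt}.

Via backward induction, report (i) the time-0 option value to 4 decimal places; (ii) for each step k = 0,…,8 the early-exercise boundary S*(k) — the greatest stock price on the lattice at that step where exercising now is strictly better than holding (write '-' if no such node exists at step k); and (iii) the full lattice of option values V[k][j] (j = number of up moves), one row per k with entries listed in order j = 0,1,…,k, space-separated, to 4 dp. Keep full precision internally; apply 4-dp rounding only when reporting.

price = 1.1587
boundary = - - - - - - - 90.9291 98.2361
tree:
1.1587
1.9286 0.3852
3.1554 0.6965 0.0720
5.0571 1.2461 0.1435 0.0000
7.9039 2.2008 0.2860 0.0000 0.0000
11.9749 3.8226 0.5700 0.0000 0.0000 0.0000
17.4472 6.4957 1.1359 0.0000 0.0000 0.0000 0.0000
24.1909 10.7085 2.2637 0.0000 0.0000 0.0000 0.0000 0.0000
30.9544 16.8839 4.5111 0.0000 0.0000 0.0000 0.0000 0.0000 0.0000
37.2149 24.1909 8.9897 0.0000 0.0000 0.0000 0.0000 0.0000 0.0000 0.0000

Δt=0.03100, u=1.08036, d=0.92562, q=0.49693, disc=e^(-rΔt)=0.99749
k=9 terminal: V=max(K-S,0) → 37.2149 24.1909 8.9897 0.0000 0.0000 0.0000 0.0000 0.0000 0.0000 0.0000
k=8: j=0 S=84.1656 intr=30.9544 cont=30.6657 V=30.9544[EX]; j=1 S=98.2361 intr=16.8839 cont=16.5952 V=16.8839[EX]; j=2 S=114.6589 intr=0.4611 cont=4.5111 V=4.5111[hold]; j=3 S=133.8272 intr=0.0000 cont=0.0000 V=0.0000[hold]; j=4 S=156.2000 intr=0.0000 cont=0.0000 V=0.0000[hold]; j=5 S=182.3130 intr=0.0000 cont=0.0000 V=0.0000[hold]; j=6 S=212.7915 intr=0.0000 cont=0.0000 V=0.0000[hold]; j=7 S=248.3653 intr=0.0000 cont=0.0000 V=0.0000[hold]; j=8 S=289.8863 intr=0.0000 cont=0.0000 V=0.0000[hold]  S*(8)=98.2361
k=7: j=0 S=90.9291 intr=24.1909 cont=23.9022 V=24.1909[EX]; j=1 S=106.1303 intr=8.9897 cont=10.7085 V=10.7085[hold]; j=2 S=123.8728 intr=0.0000 cont=2.2637 V=2.2637[hold]; j=3 S=144.5815 intr=0.0000 cont=0.0000 V=0.0000[hold]; j=4 S=168.7522 intr=0.0000 cont=0.0000 V=0.0000[hold]; j=5 S=196.9636 intr=0.0000 cont=0.0000 V=0.0000[hold]; j=6 S=229.8914 intr=0.0000 cont=0.0000 V=0.0000[hold]; j=7 S=268.3239 intr=0.0000 cont=0.0000 V=0.0000[hold]  S*(7)=90.9291
k=6: j=0 S=98.2361 intr=16.8839 cont=17.4472 V=17.4472[hold]; j=1 S=114.6589 intr=0.4611 cont=6.4957 V=6.4957[hold]; j=2 S=133.8272 intr=0.0000 cont=1.1359 V=1.1359[hold]; j=3 S=156.2000 intr=0.0000 cont=0.0000 V=0.0000[hold]; j=4 S=182.3130 intr=0.0000 cont=0.0000 V=0.0000[hold]; j=5 S=212.7915 intr=0.0000 cont=0.0000 V=0.0000[hold]; j=6 S=248.3653 intr=0.0000 cont=0.0000 V=0.0000[hold]  S*(6)=-
k=5: j=0 S=106.1303 intr=8.9897 cont=11.9749 V=11.9749[hold]; j=1 S=123.8728 intr=0.0000 cont=3.8226 V=3.8226[hold]; j=2 S=144.5815 intr=0.0000 cont=0.5700 V=0.5700[hold]; j=3 S=168.7522 intr=0.0000 cont=0.0000 V=0.0000[hold]; j=4 S=196.9636 intr=0.0000 cont=0.0000 V=0.0000[hold]; j=5 S=229.8914 intr=0.0000 cont=0.0000 V=0.0000[hold]  S*(5)=-
k=4: j=0 S=114.6589 intr=0.4611 cont=7.9039 V=7.9039[hold]; j=1 S=133.8272 intr=0.0000 cont=2.2008 V=2.2008[hold]; j=2 S=156.2000 intr=0.0000 cont=0.2860 V=0.2860[hold]; j=3 S=182.3130 intr=0.0000 cont=0.0000 V=0.0000[hold]; j=4 S=212.7915 intr=0.0000 cont=0.0000 V=0.0000[hold]  S*(4)=-
k=3: j=0 S=123.8728 intr=0.0000 cont=5.0571 V=5.0571[hold]; j=1 S=144.5815 intr=0.0000 cont=1.2461 V=1.2461[hold]; j=2 S=168.7522 intr=0.0000 cont=0.1435 V=0.1435[hold]; j=3 S=196.9636 intr=0.0000 cont=0.0000 V=0.0000[hold]  S*(3)=-
k=2: j=0 S=133.8272 intr=0.0000 cont=3.1554 V=3.1554[hold]; j=1 S=156.2000 intr=0.0000 cont=0.6965 V=0.6965[hold]; j=2 S=182.3130 intr=0.0000 cont=0.0720 V=0.0720[hold]  S*(2)=-
k=1: j=0 S=144.5815 intr=0.0000 cont=1.9286 V=1.9286[hold]; j=1 S=168.7522 intr=0.0000 cont=0.3852 V=0.3852[hold]  S*(1)=-
k=0: j=0 S=156.2000 intr=0.0000 cont=1.1587 V=1.1587[hold]  S*(0)=-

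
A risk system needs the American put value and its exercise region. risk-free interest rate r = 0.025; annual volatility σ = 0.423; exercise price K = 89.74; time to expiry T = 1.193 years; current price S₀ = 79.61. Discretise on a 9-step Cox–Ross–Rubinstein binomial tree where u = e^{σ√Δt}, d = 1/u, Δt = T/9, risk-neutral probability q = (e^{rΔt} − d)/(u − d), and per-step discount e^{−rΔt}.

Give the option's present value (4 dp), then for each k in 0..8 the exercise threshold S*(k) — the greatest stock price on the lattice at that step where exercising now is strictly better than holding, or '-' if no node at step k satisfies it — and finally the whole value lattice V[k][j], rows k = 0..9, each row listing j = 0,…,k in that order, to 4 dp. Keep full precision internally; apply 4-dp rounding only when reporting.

Δt=0.13256, u=1.16650, d=0.85727, q=0.47231, disc=e^(-rΔt)=0.99669
k=9 terminal: V=max(K-S,0) → 69.8328 62.6519 52.8807 39.5849 21.4930 0.0000 0.0000 0.0000 0.0000 0.0000
k=8: j=0 S=23.2217 intr=66.5183 cont=66.2214 V=66.5183[EX]; j=1 S=31.5982 intr=58.1418 cont=57.8449 V=58.1418[EX]; j=2 S=42.9963 intr=46.7437 cont=46.4468 V=46.7437[EX]; j=3 S=58.5058 intr=31.2342 cont=30.9373 V=31.2342[EX]; j=4 S=79.6100 intr=10.1300 cont=11.3042 V=11.3042[hold]; j=5 S=108.3268 intr=0.0000 cont=0.0000 V=0.0000[hold]; j=6 S=147.4024 intr=0.0000 cont=0.0000 V=0.0000[hold]; j=7 S=200.5732 intr=0.0000 cont=0.0000 V=0.0000[hold]; j=8 S=272.9238 intr=0.0000 cont=0.0000 V=0.0000[hold]  S*(8)=58.5058
k=7: j=0 S=27.0881 intr=62.6519 cont=62.3550 V=62.6519[EX]; j=1 S=36.8593 intr=52.8807 cont=52.5838 V=52.8807[EX]; j=2 S=50.1551 intr=39.5849 cont=39.2880 V=39.5849[EX]; j=3 S=68.2470 intr=21.4930 cont=21.7489 V=21.7489[hold]; j=4 S=92.8650 intr=0.0000 cont=5.9454 V=5.9454[hold]; j=5 S=126.3631 intr=0.0000 cont=0.0000 V=0.0000[hold]; j=6 S=171.9447 intr=0.0000 cont=0.0000 V=0.0000[hold]; j=7 S=233.9684 intr=0.0000 cont=0.0000 V=0.0000[hold]  S*(7)=50.1551
k=6: j=0 S=31.5982 intr=58.1418 cont=57.8449 V=58.1418[EX]; j=1 S=42.9963 intr=46.7437 cont=46.4468 V=46.7437[EX]; j=2 S=58.5058 intr=31.2342 cont=31.0577 V=31.2342[EX]; j=3 S=79.6100 intr=10.1300 cont=14.2375 V=14.2375[hold]; j=4 S=108.3268 intr=0.0000 cont=3.1269 V=3.1269[hold]; j=5 S=147.4024 intr=0.0000 cont=0.0000 V=0.0000[hold]; j=6 S=200.5732 intr=0.0000 cont=0.0000 V=0.0000[hold]  S*(6)=58.5058
k=5: j=0 S=36.8593 intr=52.8807 cont=52.5838 V=52.8807[EX]; j=1 S=50.1551 intr=39.5849 cont=39.2880 V=39.5849[EX]; j=2 S=68.2470 intr=21.4930 cont=23.1297 V=23.1297[hold]; j=3 S=92.8650 intr=0.0000 cont=8.9601 V=8.9601[hold]; j=4 S=126.3631 intr=0.0000 cont=1.6446 V=1.6446[hold]; j=5 S=171.9447 intr=0.0000 cont=0.0000 V=0.0000[hold]  S*(5)=50.1551
k=4: j=0 S=42.9963 intr=46.7437 cont=46.4468 V=46.7437[EX]; j=1 S=58.5058 intr=31.2342 cont=31.7077 V=31.7077[hold]; j=2 S=79.6100 intr=10.1300 cont=16.3829 V=16.3829[hold]; j=3 S=108.3268 intr=0.0000 cont=5.4867 V=5.4867[hold]; j=4 S=147.4024 intr=0.0000 cont=0.8650 V=0.8650[hold]  S*(4)=42.9963
k=3: j=0 S=50.1551 intr=39.5849 cont=39.5109 V=39.5849[EX]; j=1 S=68.2470 intr=21.4930 cont=24.3887 V=24.3887[hold]; j=2 S=92.8650 intr=0.0000 cont=11.1994 V=11.1994[hold]; j=3 S=126.3631 intr=0.0000 cont=3.2929 V=3.2929[hold]  S*(3)=50.1551
k=2: j=0 S=58.5058 intr=31.2342 cont=32.3004 V=32.3004[hold]; j=1 S=79.6100 intr=10.1300 cont=18.0992 V=18.0992[hold]; j=2 S=108.3268 intr=0.0000 cont=7.4404 V=7.4404[hold]  S*(2)=-
k=1: j=0 S=68.2470 intr=21.4930 cont=25.5084 V=25.5084[hold]; j=1 S=92.8650 intr=0.0000 cont=13.0217 V=13.0217[hold]  S*(1)=-
k=0: j=0 S=79.6100 intr=10.1300 cont=19.5460 V=19.5460[hold]  S*(0)=-

price = 19.5460
boundary = - - - 50.1551 42.9963 50.1551 58.5058 50.1551 58.5058
tree:
19.5460
25.5084 13.0217
32.3004 18.0992 7.4404
39.5849 24.3887 11.1994 3.2929
46.7437 31.7077 16.3829 5.4867 0.8650
52.8807 39.5849 23.1297 8.9601 1.6446 0.0000
58.1418 46.7437 31.2342 14.2375 3.1269 0.0000 0.0000
62.6519 52.8807 39.5849 21.7489 5.9454 0.0000 0.0000 0.0000
66.5183 58.1418 46.7437 31.2342 11.3042 0.0000 0.0000 0.0000 0.0000
69.8328 62.6519 52.8807 39.5849 21.4930 0.0000 0.0000 0.0000 0.0000 0.0000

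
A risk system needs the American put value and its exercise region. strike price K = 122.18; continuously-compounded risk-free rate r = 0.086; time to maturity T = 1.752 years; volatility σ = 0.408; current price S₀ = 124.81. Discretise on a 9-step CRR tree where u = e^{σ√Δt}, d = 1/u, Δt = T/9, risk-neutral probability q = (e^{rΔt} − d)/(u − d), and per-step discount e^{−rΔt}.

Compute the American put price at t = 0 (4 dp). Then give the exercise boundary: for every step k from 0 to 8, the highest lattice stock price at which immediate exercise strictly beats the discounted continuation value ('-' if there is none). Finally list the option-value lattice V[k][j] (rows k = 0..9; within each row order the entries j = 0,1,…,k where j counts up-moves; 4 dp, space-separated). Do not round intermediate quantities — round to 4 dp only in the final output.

params: Δt=0.19467 u=1.19723 d=0.83526 q=0.50176 e^(-rΔt)=0.98340
t_9 payoffs: 97.4833 86.7806 71.4396 49.4502 17.9314 0.0000 0.0000 0.0000 0.0000 0.0000
t_8: node(8,0) S=29.5677 payoff=92.6123 vs cont=90.5839 → 92.6123 [stop]  node(8,1) S=42.3814 payoff=79.7986 vs cont=77.7702 → 79.7986 [stop]  node(8,2) S=60.7482 payoff=61.4318 vs cont=59.4034 → 61.4318 [stop]  node(8,3) S=87.0746 payoff=35.1054 vs cont=33.0770 → 35.1054 [stop]  node(8,4) S=124.8100 payoff=0.0000 vs cont=8.7859 → 8.7859 [wait]  node(8,5) S=178.8988 payoff=0.0000 vs cont=0.0000 → 0.0000 [wait]  node(8,6) S=256.4280 payoff=0.0000 vs cont=0.0000 → 0.0000 [wait]  node(8,7) S=367.5560 payoff=0.0000 vs cont=0.0000 → 0.0000 [wait]  node(8,8) S=526.8435 payoff=0.0000 vs cont=0.0000 → 0.0000 [wait]  ⇒ S*(8)=87.0746
t_7: node(7,0) S=35.3994 payoff=86.7806 vs cont=84.7521 → 86.7806 [stop]  node(7,1) S=50.7404 payoff=71.4396 vs cont=69.4111 → 71.4396 [stop]  node(7,2) S=72.7298 payoff=49.4502 vs cont=47.4218 → 49.4502 [stop]  node(7,3) S=104.2486 payoff=17.9314 vs cont=21.5358 → 21.5358 [wait]  node(7,4) S=149.4268 payoff=0.0000 vs cont=4.3048 → 4.3048 [wait]  node(7,5) S=214.1837 payoff=0.0000 vs cont=0.0000 → 0.0000 [wait]  node(7,6) S=307.0043 payoff=0.0000 vs cont=0.0000 → 0.0000 [wait]  node(7,7) S=440.0506 payoff=0.0000 vs cont=0.0000 → 0.0000 [wait]  ⇒ S*(7)=72.7298
t_6: node(6,0) S=42.3814 payoff=79.7986 vs cont=77.7702 → 79.7986 [stop]  node(6,1) S=60.7482 payoff=61.4318 vs cont=59.4034 → 61.4318 [stop]  node(6,2) S=87.0746 payoff=35.1054 vs cont=34.8555 → 35.1054 [stop]  node(6,3) S=124.8100 payoff=0.0000 vs cont=12.6760 → 12.6760 [wait]  node(6,4) S=178.8988 payoff=0.0000 vs cont=2.1092 → 2.1092 [wait]  node(6,5) S=256.4280 payoff=0.0000 vs cont=0.0000 → 0.0000 [wait]  node(6,6) S=367.5560 payoff=0.0000 vs cont=0.0000 → 0.0000 [wait]  ⇒ S*(6)=87.0746
t_5: node(5,0) S=50.7404 payoff=71.4396 vs cont=69.4111 → 71.4396 [stop]  node(5,1) S=72.7298 payoff=49.4502 vs cont=47.4218 → 49.4502 [stop]  node(5,2) S=104.2486 payoff=17.9314 vs cont=23.4554 → 23.4554 [wait]  node(5,3) S=149.4268 payoff=0.0000 vs cont=7.2517 → 7.2517 [wait]  node(5,4) S=214.1837 payoff=0.0000 vs cont=1.0335 → 1.0335 [wait]  node(5,5) S=307.0043 payoff=0.0000 vs cont=0.0000 → 0.0000 [wait]  ⇒ S*(5)=72.7298
t_4: node(4,0) S=60.7482 payoff=61.4318 vs cont=59.4034 → 61.4318 [stop]  node(4,1) S=87.0746 payoff=35.1054 vs cont=35.8027 → 35.8027 [wait]  node(4,2) S=124.8100 payoff=0.0000 vs cont=15.0706 → 15.0706 [wait]  node(4,3) S=178.8988 payoff=0.0000 vs cont=4.0630 → 4.0630 [wait]  node(4,4) S=256.4280 payoff=0.0000 vs cont=0.5064 → 0.5064 [wait]  ⇒ S*(4)=60.7482
t_3: node(3,0) S=72.7298 payoff=49.4502 vs cont=47.7658 → 49.4502 [stop]  node(3,1) S=104.2486 payoff=17.9314 vs cont=24.9785 → 24.9785 [wait]  node(3,2) S=149.4268 payoff=0.0000 vs cont=9.3890 → 9.3890 [wait]  node(3,3) S=214.1837 payoff=0.0000 vs cont=2.2406 → 2.2406 [wait]  ⇒ S*(3)=72.7298
t_2: node(2,0) S=87.0746 payoff=35.1054 vs cont=36.5543 → 36.5543 [wait]  node(2,1) S=124.8100 payoff=0.0000 vs cont=16.8715 → 16.8715 [wait]  node(2,2) S=178.8988 payoff=0.0000 vs cont=5.7059 → 5.7059 [wait]  ⇒ S*(2)=-
t_1: node(1,0) S=104.2486 payoff=17.9314 vs cont=26.2354 → 26.2354 [wait]  node(1,1) S=149.4268 payoff=0.0000 vs cont=11.0820 → 11.0820 [wait]  ⇒ S*(1)=-
t_0: node(0,0) S=124.8100 payoff=0.0000 vs cont=18.3228 → 18.3228 [wait]  ⇒ S*(0)=-

price = 18.3228
boundary = - - - 72.7298 60.7482 72.7298 87.0746 72.7298 87.0746
tree:
18.3228
26.2354 11.0820
36.5543 16.8715 5.7059
49.4502 24.9785 9.3890 2.2406
61.4318 35.8027 15.0706 4.0630 0.5064
71.4396 49.4502 23.4554 7.2517 1.0335 0.0000
79.7986 61.4318 35.1054 12.6760 2.1092 0.0000 0.0000
86.7806 71.4396 49.4502 21.5358 4.3048 0.0000 0.0000 0.0000
92.6123 79.7986 61.4318 35.1054 8.7859 0.0000 0.0000 0.0000 0.0000
97.4833 86.7806 71.4396 49.4502 17.9314 0.0000 0.0000 0.0000 0.0000 0.0000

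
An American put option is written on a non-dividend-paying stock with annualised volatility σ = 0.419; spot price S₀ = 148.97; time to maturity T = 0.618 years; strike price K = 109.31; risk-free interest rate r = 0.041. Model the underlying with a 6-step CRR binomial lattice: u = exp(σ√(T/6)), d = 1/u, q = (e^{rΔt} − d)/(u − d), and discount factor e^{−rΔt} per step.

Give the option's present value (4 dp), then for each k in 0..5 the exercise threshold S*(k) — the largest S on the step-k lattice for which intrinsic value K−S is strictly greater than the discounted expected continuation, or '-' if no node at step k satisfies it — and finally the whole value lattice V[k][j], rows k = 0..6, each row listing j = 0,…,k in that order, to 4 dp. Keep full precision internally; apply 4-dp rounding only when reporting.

Δt=0.10300  u=1.14393  d=0.87418  q=0.48212  discount=0.99579
step 6 (expiry): payoffs max(K−S,0) = 42.8293 22.3145 0.0000 0.0000 0.0000 0.0000 0.0000
step 5: (k=5,j=0): S=76.0494, (K−S)⁺=33.2606, hold=32.7999 ⇒ V=33.2606 exercise | (k=5,j=1): S=99.5170, (K−S)⁺=9.7930, hold=11.5075 ⇒ V=11.5075 continue | (k=5,j=2): S=130.2262, (K−S)⁺=0.0000, hold=0.0000 ⇒ V=0.0000 continue | (k=5,j=3): S=170.4117, (K−S)⁺=0.0000, hold=0.0000 ⇒ V=0.0000 continue | (k=5,j=4): S=222.9977, (K−S)⁺=0.0000, hold=0.0000 ⇒ V=0.0000 continue | (k=5,j=5): S=291.8109, (K−S)⁺=0.0000, hold=0.0000 ⇒ V=0.0000 continue  boundary S*=76.0494
step 4: (k=4,j=0): S=86.9955, (K−S)⁺=22.3145, hold=22.6770 ⇒ V=22.6770 continue | (k=4,j=1): S=113.8407, (K−S)⁺=0.0000, hold=5.9344 ⇒ V=5.9344 continue | (k=4,j=2): S=148.9700, (K−S)⁺=0.0000, hold=0.0000 ⇒ V=0.0000 continue | (k=4,j=3): S=194.9395, (K−S)⁺=0.0000, hold=0.0000 ⇒ V=0.0000 continue | (k=4,j=4): S=255.0945, (K−S)⁺=0.0000, hold=0.0000 ⇒ V=0.0000 continue  boundary S*=-
step 3: (k=3,j=0): S=99.5170, (K−S)⁺=9.7930, hold=14.5435 ⇒ V=14.5435 continue | (k=3,j=1): S=130.2262, (K−S)⁺=0.0000, hold=3.0604 ⇒ V=3.0604 continue | (k=3,j=2): S=170.4117, (K−S)⁺=0.0000, hold=0.0000 ⇒ V=0.0000 continue | (k=3,j=3): S=222.9977, (K−S)⁺=0.0000, hold=0.0000 ⇒ V=0.0000 continue  boundary S*=-
step 2: (k=2,j=0): S=113.8407, (K−S)⁺=0.0000, hold=8.9693 ⇒ V=8.9693 continue | (k=2,j=1): S=148.9700, (K−S)⁺=0.0000, hold=1.5782 ⇒ V=1.5782 continue | (k=2,j=2): S=194.9395, (K−S)⁺=0.0000, hold=0.0000 ⇒ V=0.0000 continue  boundary S*=-
step 1: (k=1,j=0): S=130.2262, (K−S)⁺=0.0000, hold=5.3831 ⇒ V=5.3831 continue | (k=1,j=1): S=170.4117, (K−S)⁺=0.0000, hold=0.8139 ⇒ V=0.8139 continue  boundary S*=-
step 0: (k=0,j=0): S=148.9700, (K−S)⁺=0.0000, hold=3.1668 ⇒ V=3.1668 continue  boundary S*=-

price = 3.1668
boundary = - - - - - 76.0494
tree:
3.1668
5.3831 0.8139
8.9693 1.5782 0.0000
14.5435 3.0604 0.0000 0.0000
22.6770 5.9344 0.0000 0.0000 0.0000
33.2606 11.5075 0.0000 0.0000 0.0000 0.0000
42.8293 22.3145 0.0000 0.0000 0.0000 0.0000 0.0000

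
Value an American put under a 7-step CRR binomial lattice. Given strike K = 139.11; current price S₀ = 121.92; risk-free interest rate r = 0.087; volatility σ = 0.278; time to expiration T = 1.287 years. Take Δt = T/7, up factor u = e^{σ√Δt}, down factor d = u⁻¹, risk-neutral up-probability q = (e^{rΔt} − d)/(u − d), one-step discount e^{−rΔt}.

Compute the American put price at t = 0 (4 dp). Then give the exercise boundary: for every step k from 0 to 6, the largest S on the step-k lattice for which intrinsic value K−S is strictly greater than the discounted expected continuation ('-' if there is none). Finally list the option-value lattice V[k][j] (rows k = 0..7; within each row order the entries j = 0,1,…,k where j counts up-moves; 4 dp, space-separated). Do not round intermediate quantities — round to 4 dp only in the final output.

Δt=0.18386  u=1.12660  d=0.88763  q=0.53771  discount=0.98413
step 7 (expiry): payoffs max(K−S,0) = 86.1812 71.9315 53.8455 30.8904 1.7552 0.0000 0.0000 0.0000
step 6: (k=6,j=0): S=59.6295, (K−S)⁺=79.4805, hold=77.2730 ⇒ V=79.4805 exercise | (k=6,j=1): S=75.6831, (K−S)⁺=63.4269, hold=61.2194 ⇒ V=63.4269 exercise | (k=6,j=2): S=96.0588, (K−S)⁺=43.0512, hold=40.8438 ⇒ V=43.0512 exercise | (k=6,j=3): S=121.9200, (K−S)⁺=17.1900, hold=14.9826 ⇒ V=17.1900 exercise | (k=6,j=4): S=154.7437, (K−S)⁺=0.0000, hold=0.7985 ⇒ V=0.7985 continue | (k=6,j=5): S=196.4042, (K−S)⁺=0.0000, hold=0.0000 ⇒ V=0.0000 continue | (k=6,j=6): S=249.2807, (K−S)⁺=0.0000, hold=0.0000 ⇒ V=0.0000 continue  boundary S*=121.9200
step 5: (k=5,j=0): S=67.1785, (K−S)⁺=71.9315, hold=69.7241 ⇒ V=71.9315 exercise | (k=5,j=1): S=85.2645, (K−S)⁺=53.8455, hold=51.6381 ⇒ V=53.8455 exercise | (k=5,j=2): S=108.2196, (K−S)⁺=30.8904, hold=28.6829 ⇒ V=30.8904 exercise | (k=5,j=3): S=137.3548, (K−S)⁺=1.7552, hold=8.2433 ⇒ V=8.2433 continue | (k=5,j=4): S=174.3339, (K−S)⁺=0.0000, hold=0.3633 ⇒ V=0.3633 continue | (k=5,j=5): S=221.2686, (K−S)⁺=0.0000, hold=0.0000 ⇒ V=0.0000 continue  boundary S*=108.2196
step 4: (k=4,j=0): S=75.6831, (K−S)⁺=63.4269, hold=61.2194 ⇒ V=63.4269 exercise | (k=4,j=1): S=96.0588, (K−S)⁺=43.0512, hold=40.8438 ⇒ V=43.0512 exercise | (k=4,j=2): S=121.9200, (K−S)⁺=17.1900, hold=18.4159 ⇒ V=18.4159 continue | (k=4,j=3): S=154.7437, (K−S)⁺=0.0000, hold=3.9426 ⇒ V=3.9426 continue | (k=4,j=4): S=196.4042, (K−S)⁺=0.0000, hold=0.1653 ⇒ V=0.1653 continue  boundary S*=96.0588
step 3: (k=3,j=0): S=85.2645, (K−S)⁺=53.8455, hold=51.6381 ⇒ V=53.8455 exercise | (k=3,j=1): S=108.2196, (K−S)⁺=30.8904, hold=29.3316 ⇒ V=30.8904 exercise | (k=3,j=2): S=137.3548, (K−S)⁺=1.7552, hold=10.4647 ⇒ V=10.4647 continue | (k=3,j=3): S=174.3339, (K−S)⁺=0.0000, hold=1.8812 ⇒ V=1.8812 continue  boundary S*=108.2196
step 2: (k=2,j=0): S=96.0588, (K−S)⁺=43.0512, hold=40.8438 ⇒ V=43.0512 exercise | (k=2,j=1): S=121.9200, (K−S)⁺=17.1900, hold=19.5914 ⇒ V=19.5914 continue | (k=2,j=2): S=154.7437, (K−S)⁺=0.0000, hold=5.7565 ⇒ V=5.7565 continue  boundary S*=96.0588
step 1: (k=1,j=0): S=108.2196, (K−S)⁺=30.8904, hold=29.9537 ⇒ V=30.8904 exercise | (k=1,j=1): S=137.3548, (K−S)⁺=1.7552, hold=11.9594 ⇒ V=11.9594 continue  boundary S*=108.2196
step 0: (k=0,j=0): S=121.9200, (K−S)⁺=17.1900, hold=20.3824 ⇒ V=20.3824 continue  boundary S*=-

price = 20.3824
boundary = - 108.2196 96.0588 108.2196 96.0588 108.2196 121.9200
tree:
20.3824
30.8904 11.9594
43.0512 19.5914 5.7565
53.8455 30.8904 10.4647 1.8812
63.4269 43.0512 18.4159 3.9426 0.1653
71.9315 53.8455 30.8904 8.2433 0.3633 0.0000
79.4805 63.4269 43.0512 17.1900 0.7985 0.0000 0.0000
86.1812 71.9315 53.8455 30.8904 1.7552 0.0000 0.0000 0.0000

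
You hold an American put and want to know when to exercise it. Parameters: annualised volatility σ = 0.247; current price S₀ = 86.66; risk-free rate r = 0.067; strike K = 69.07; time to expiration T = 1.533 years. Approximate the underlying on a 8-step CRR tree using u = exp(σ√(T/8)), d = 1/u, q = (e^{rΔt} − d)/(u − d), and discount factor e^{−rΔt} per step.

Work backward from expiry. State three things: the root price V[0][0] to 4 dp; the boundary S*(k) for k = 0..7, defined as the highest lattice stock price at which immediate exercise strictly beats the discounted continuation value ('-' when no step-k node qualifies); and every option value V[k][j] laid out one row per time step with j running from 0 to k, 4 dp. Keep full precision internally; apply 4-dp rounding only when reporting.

Δt=0.19162  u=1.11419  d=0.89752  q=0.53263  discount=0.98724
step 8 (expiry): payoffs max(K−S,0) = 32.5814 23.7727 12.8375 0.0000 0.0000 0.0000 0.0000 0.0000 0.0000
step 7: (k=7,j=0): S=40.6550, (K−S)⁺=28.4150, hold=27.5338 ⇒ V=28.4150 exercise | (k=7,j=1): S=50.4696, (K−S)⁺=18.6004, hold=17.7193 ⇒ V=18.6004 exercise | (k=7,j=2): S=62.6535, (K−S)⁺=6.4165, hold=5.9233 ⇒ V=6.4165 exercise | (k=7,j=3): S=77.7787, (K−S)⁺=0.0000, hold=0.0000 ⇒ V=0.0000 continue | (k=7,j=4): S=96.5554, (K−S)⁺=0.0000, hold=0.0000 ⇒ V=0.0000 continue | (k=7,j=5): S=119.8649, (K−S)⁺=0.0000, hold=0.0000 ⇒ V=0.0000 continue | (k=7,j=6): S=148.8016, (K−S)⁺=0.0000, hold=0.0000 ⇒ V=0.0000 continue | (k=7,j=7): S=184.7239, (K−S)⁺=0.0000, hold=0.0000 ⇒ V=0.0000 continue  boundary S*=62.6535
step 6: (k=6,j=0): S=45.2973, (K−S)⁺=23.7727, hold=22.8916 ⇒ V=23.7727 exercise | (k=6,j=1): S=56.2325, (K−S)⁺=12.8375, hold=11.9564 ⇒ V=12.8375 exercise | (k=6,j=2): S=69.8077, (K−S)⁺=0.0000, hold=2.9606 ⇒ V=2.9606 continue | (k=6,j=3): S=86.6600, (K−S)⁺=0.0000, hold=0.0000 ⇒ V=0.0000 continue | (k=6,j=4): S=107.5807, (K−S)⁺=0.0000, hold=0.0000 ⇒ V=0.0000 continue | (k=6,j=5): S=133.5518, (K−S)⁺=0.0000, hold=0.0000 ⇒ V=0.0000 continue | (k=6,j=6): S=165.7926, (K−S)⁺=0.0000, hold=0.0000 ⇒ V=0.0000 continue  boundary S*=56.2325
step 5: (k=5,j=0): S=50.4696, (K−S)⁺=18.6004, hold=17.7193 ⇒ V=18.6004 exercise | (k=5,j=1): S=62.6535, (K−S)⁺=6.4165, hold=7.4801 ⇒ V=7.4801 continue | (k=5,j=2): S=77.7787, (K−S)⁺=0.0000, hold=1.3660 ⇒ V=1.3660 continue | (k=5,j=3): S=96.5554, (K−S)⁺=0.0000, hold=0.0000 ⇒ V=0.0000 continue | (k=5,j=4): S=119.8649, (K−S)⁺=0.0000, hold=0.0000 ⇒ V=0.0000 continue | (k=5,j=5): S=148.8016, (K−S)⁺=0.0000, hold=0.0000 ⇒ V=0.0000 continue  boundary S*=50.4696
step 4: (k=4,j=0): S=56.2325, (K−S)⁺=12.8375, hold=12.5156 ⇒ V=12.8375 exercise | (k=4,j=1): S=69.8077, (K−S)⁺=0.0000, hold=4.1697 ⇒ V=4.1697 continue | (k=4,j=2): S=86.6600, (K−S)⁺=0.0000, hold=0.6303 ⇒ V=0.6303 continue | (k=4,j=3): S=107.5807, (K−S)⁺=0.0000, hold=0.0000 ⇒ V=0.0000 continue | (k=4,j=4): S=133.5518, (K−S)⁺=0.0000, hold=0.0000 ⇒ V=0.0000 continue  boundary S*=56.2325
step 3: (k=3,j=0): S=62.6535, (K−S)⁺=6.4165, hold=8.1158 ⇒ V=8.1158 continue | (k=3,j=1): S=77.7787, (K−S)⁺=0.0000, hold=2.2553 ⇒ V=2.2553 continue | (k=3,j=2): S=96.5554, (K−S)⁺=0.0000, hold=0.2908 ⇒ V=0.2908 continue | (k=3,j=3): S=119.8649, (K−S)⁺=0.0000, hold=0.0000 ⇒ V=0.0000 continue  boundary S*=-
step 2: (k=2,j=0): S=69.8077, (K−S)⁺=0.0000, hold=4.9306 ⇒ V=4.9306 continue | (k=2,j=1): S=86.6600, (K−S)⁺=0.0000, hold=1.1935 ⇒ V=1.1935 continue | (k=2,j=2): S=107.5807, (K−S)⁺=0.0000, hold=0.1342 ⇒ V=0.1342 continue  boundary S*=-
step 1: (k=1,j=0): S=77.7787, (K−S)⁺=0.0000, hold=2.9026 ⇒ V=2.9026 continue | (k=1,j=1): S=96.5554, (K−S)⁺=0.0000, hold=0.6213 ⇒ V=0.6213 continue  boundary S*=-
step 0: (k=0,j=0): S=86.6600, (K−S)⁺=0.0000, hold=1.6660 ⇒ V=1.6660 continue  boundary S*=-

price = 1.6660
boundary = - - - - 56.2325 50.4696 56.2325 62.6535
tree:
1.6660
2.9026 0.6213
4.9306 1.1935 0.1342
8.1158 2.2553 0.2908 0.0000
12.8375 4.1697 0.6303 0.0000 0.0000
18.6004 7.4801 1.3660 0.0000 0.0000 0.0000
23.7727 12.8375 2.9606 0.0000 0.0000 0.0000 0.0000
28.4150 18.6004 6.4165 0.0000 0.0000 0.0000 0.0000 0.0000
32.5814 23.7727 12.8375 0.0000 0.0000 0.0000 0.0000 0.0000 0.0000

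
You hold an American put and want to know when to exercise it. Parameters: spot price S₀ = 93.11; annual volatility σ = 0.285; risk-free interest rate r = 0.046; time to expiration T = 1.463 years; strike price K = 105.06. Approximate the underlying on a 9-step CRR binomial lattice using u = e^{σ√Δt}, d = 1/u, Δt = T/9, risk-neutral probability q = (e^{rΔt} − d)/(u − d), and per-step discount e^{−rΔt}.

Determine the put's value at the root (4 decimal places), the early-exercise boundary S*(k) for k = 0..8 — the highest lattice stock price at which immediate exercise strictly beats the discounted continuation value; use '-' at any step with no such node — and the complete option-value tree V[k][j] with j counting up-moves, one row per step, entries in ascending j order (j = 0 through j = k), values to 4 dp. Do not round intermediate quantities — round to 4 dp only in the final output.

price = 17.0836
boundary = - - 73.9928 65.9608 73.9928 65.9608 73.9928 83.0028 93.1100
tree:
17.0836
23.4037 11.1156
31.0672 16.2073 6.2681
39.0992 22.8655 9.8934 2.7923
46.2593 31.0672 15.1311 4.8839 0.7745
52.6421 39.0992 22.2396 8.3579 1.5364 0.0360
58.3321 46.2593 31.0672 13.8796 3.0460 0.0731 0.0000
63.4045 52.6421 39.0992 22.0572 6.0351 0.1484 0.0000 0.0000
67.9262 58.3321 46.2593 31.0672 11.9500 0.3014 0.0000 0.0000 0.0000
71.9571 63.4045 52.6421 39.0992 22.0572 0.6121 0.0000 0.0000 0.0000 0.0000

Δt=0.16256, u=1.12177, d=0.89145, q=0.50389, disc=e^(-rΔt)=0.99255
k=9 terminal: V=max(K-S,0) → 71.9571 63.4045 52.6421 39.0992 22.0572 0.6121 0.0000 0.0000 0.0000 0.0000
k=8: j=0 S=37.1338 intr=67.9262 cont=67.1436 V=67.9262[EX]; j=1 S=46.7279 intr=58.3321 cont=57.5495 V=58.3321[EX]; j=2 S=58.8007 intr=46.2593 cont=45.4766 V=46.2593[EX]; j=3 S=73.9928 intr=31.0672 cont=30.2845 V=31.0672[EX]; j=4 S=93.1100 intr=11.9500 cont=11.1673 V=11.9500[EX]; j=5 S=117.1664 intr=0.0000 cont=0.3014 V=0.3014[hold]; j=6 S=147.4382 intr=0.0000 cont=0.0000 V=0.0000[hold]; j=7 S=185.5311 intr=0.0000 cont=0.0000 V=0.0000[hold]; j=8 S=233.4659 intr=0.0000 cont=0.0000 V=0.0000[hold]  S*(8)=93.1100
k=7: j=0 S=41.6555 intr=63.4045 cont=62.6218 V=63.4045[EX]; j=1 S=52.4179 intr=52.6421 cont=51.8595 V=52.6421[EX]; j=2 S=65.9608 intr=39.0992 cont=38.3165 V=39.0992[EX]; j=3 S=83.0028 intr=22.0572 cont=21.2745 V=22.0572[EX]; j=4 S=104.4479 intr=0.6121 cont=6.0351 V=6.0351[hold]; j=5 S=131.4336 intr=0.0000 cont=0.1484 V=0.1484[hold]; j=6 S=165.3915 intr=0.0000 cont=0.0000 V=0.0000[hold]; j=7 S=208.1230 intr=0.0000 cont=0.0000 V=0.0000[hold]  S*(7)=83.0028
k=6: j=0 S=46.7279 intr=58.3321 cont=57.5495 V=58.3321[EX]; j=1 S=58.8007 intr=46.2593 cont=45.4766 V=46.2593[EX]; j=2 S=73.9928 intr=31.0672 cont=30.2845 V=31.0672[EX]; j=3 S=93.1100 intr=11.9500 cont=13.8796 V=13.8796[hold]; j=4 S=117.1664 intr=0.0000 cont=3.0460 V=3.0460[hold]; j=5 S=147.4382 intr=0.0000 cont=0.0731 V=0.0731[hold]; j=6 S=185.5311 intr=0.0000 cont=0.0000 V=0.0000[hold]  S*(6)=73.9928
k=5: j=0 S=52.4179 intr=52.6421 cont=51.8595 V=52.6421[EX]; j=1 S=65.9608 intr=39.0992 cont=38.3165 V=39.0992[EX]; j=2 S=83.0028 intr=22.0572 cont=22.2396 V=22.2396[hold]; j=3 S=104.4479 intr=0.6121 cont=8.3579 V=8.3579[hold]; j=4 S=131.4336 intr=0.0000 cont=1.5364 V=1.5364[hold]; j=5 S=165.3915 intr=0.0000 cont=0.0360 V=0.0360[hold]  S*(5)=65.9608
k=4: j=0 S=58.8007 intr=46.2593 cont=45.4766 V=46.2593[EX]; j=1 S=73.9928 intr=31.0672 cont=30.3757 V=31.0672[EX]; j=2 S=93.1100 intr=11.9500 cont=15.1311 V=15.1311[hold]; j=3 S=117.1664 intr=0.0000 cont=4.8839 V=4.8839[hold]; j=4 S=147.4382 intr=0.0000 cont=0.7745 V=0.7745[hold]  S*(4)=73.9928
k=3: j=0 S=65.9608 intr=39.0992 cont=38.3165 V=39.0992[EX]; j=1 S=83.0028 intr=22.0572 cont=22.8655 V=22.8655[hold]; j=2 S=104.4479 intr=0.6121 cont=9.8934 V=9.8934[hold]; j=3 S=131.4336 intr=0.0000 cont=2.7923 V=2.7923[hold]  S*(3)=65.9608
k=2: j=0 S=73.9928 intr=31.0672 cont=30.6888 V=31.0672[EX]; j=1 S=93.1100 intr=11.9500 cont=16.2073 V=16.2073[hold]; j=2 S=117.1664 intr=0.0000 cont=6.2681 V=6.2681[hold]  S*(2)=73.9928
k=1: j=0 S=83.0028 intr=22.0572 cont=23.4037 V=23.4037[hold]; j=1 S=104.4479 intr=0.6121 cont=11.1156 V=11.1156[hold]  S*(1)=-
k=0: j=0 S=93.1100 intr=11.9500 cont=17.0836 V=17.0836[hold]  S*(0)=-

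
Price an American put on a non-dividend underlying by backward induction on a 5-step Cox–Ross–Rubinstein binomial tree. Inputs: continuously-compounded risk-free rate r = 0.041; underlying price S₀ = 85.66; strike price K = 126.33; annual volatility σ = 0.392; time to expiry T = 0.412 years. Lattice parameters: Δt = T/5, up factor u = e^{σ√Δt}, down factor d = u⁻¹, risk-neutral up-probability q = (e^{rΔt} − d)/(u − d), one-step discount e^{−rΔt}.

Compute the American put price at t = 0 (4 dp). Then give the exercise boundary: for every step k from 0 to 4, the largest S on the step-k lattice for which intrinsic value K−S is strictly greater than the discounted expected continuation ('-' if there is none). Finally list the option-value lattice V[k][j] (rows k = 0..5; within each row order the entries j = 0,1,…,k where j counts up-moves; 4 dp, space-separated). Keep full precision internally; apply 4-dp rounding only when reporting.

price = 40.6700
boundary = 85.6600 76.5436 85.6600 95.8621 107.2794
tree:
40.6700
49.7864 31.0183
57.9325 40.6700 21.0630
65.2118 49.7864 30.4679 11.2986
71.7163 57.9325 40.6700 19.0506 3.2081
77.5285 65.2118 49.7864 30.4679 6.2736 0.0000

Δt=0.08240  u=1.11910  d=0.89357  q=0.48690  discount=0.99663
step 5 (expiry): payoffs max(K−S,0) = 77.5285 65.2118 49.7864 30.4679 6.2736 0.0000
step 4: (k=4,j=0): S=54.6137, (K−S)⁺=71.7163, hold=71.2902 ⇒ V=71.7163 exercise | (k=4,j=1): S=68.3975, (K−S)⁺=57.9325, hold=57.5065 ⇒ V=57.9325 exercise | (k=4,j=2): S=85.6600, (K−S)⁺=40.6700, hold=40.2439 ⇒ V=40.6700 exercise | (k=4,j=3): S=107.2794, (K−S)⁺=19.0506, hold=18.6246 ⇒ V=19.0506 exercise | (k=4,j=4): S=134.3551, (K−S)⁺=0.0000, hold=3.2081 ⇒ V=3.2081 continue  boundary S*=107.2794
step 3: (k=3,j=0): S=61.1182, (K−S)⁺=65.2118, hold=64.7857 ⇒ V=65.2118 exercise | (k=3,j=1): S=76.5436, (K−S)⁺=49.7864, hold=49.3603 ⇒ V=49.7864 exercise | (k=3,j=2): S=95.8621, (K−S)⁺=30.4679, hold=30.0418 ⇒ V=30.4679 exercise | (k=3,j=3): S=120.0564, (K−S)⁺=6.2736, hold=11.2986 ⇒ V=11.2986 continue  boundary S*=95.8621
step 2: (k=2,j=0): S=68.3975, (K−S)⁺=57.9325, hold=57.5065 ⇒ V=57.9325 exercise | (k=2,j=1): S=85.6600, (K−S)⁺=40.6700, hold=40.2439 ⇒ V=40.6700 exercise | (k=2,j=2): S=107.2794, (K−S)⁺=19.0506, hold=21.0630 ⇒ V=21.0630 continue  boundary S*=85.6600
step 1: (k=1,j=0): S=76.5436, (K−S)⁺=49.7864, hold=49.3603 ⇒ V=49.7864 exercise | (k=1,j=1): S=95.8621, (K−S)⁺=30.4679, hold=31.0183 ⇒ V=31.0183 continue  boundary S*=76.5436
step 0: (k=0,j=0): S=85.6600, (K−S)⁺=40.6700, hold=40.5110 ⇒ V=40.6700 exercise  boundary S*=85.6600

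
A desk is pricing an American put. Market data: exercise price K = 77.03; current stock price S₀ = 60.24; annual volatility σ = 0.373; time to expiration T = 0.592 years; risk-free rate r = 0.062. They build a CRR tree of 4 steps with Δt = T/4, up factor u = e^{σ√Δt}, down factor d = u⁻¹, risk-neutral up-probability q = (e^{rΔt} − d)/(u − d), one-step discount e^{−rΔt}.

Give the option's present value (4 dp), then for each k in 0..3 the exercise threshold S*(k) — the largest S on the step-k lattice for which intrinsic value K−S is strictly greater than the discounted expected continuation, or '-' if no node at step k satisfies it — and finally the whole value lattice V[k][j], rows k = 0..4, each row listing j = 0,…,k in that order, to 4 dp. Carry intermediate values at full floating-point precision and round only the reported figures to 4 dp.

params: Δt=0.14800 u=1.15430 d=0.86632 q=0.49620 e^(-rΔt)=0.99087
t_4 payoffs: 43.0982 31.8188 16.7900 0.0000 0.0000
t_3: node(3,0) S=39.1676 payoff=37.8624 vs cont=37.1589 → 37.8624 [stop]  node(3,1) S=52.1874 payoff=24.8426 vs cont=24.1390 → 24.8426 [stop]  node(3,2) S=69.5352 payoff=7.4948 vs cont=8.3816 → 8.3816 [wait]  node(3,3) S=92.6496 payoff=0.0000 vs cont=0.0000 → 0.0000 [wait]  ⇒ S*(3)=52.1874
t_2: node(2,0) S=45.2112 payoff=31.8188 vs cont=31.1152 → 31.8188 [stop]  node(2,1) S=60.2400 payoff=16.7900 vs cont=16.5224 → 16.7900 [stop]  node(2,2) S=80.2646 payoff=0.0000 vs cont=4.1841 → 4.1841 [wait]  ⇒ S*(2)=60.2400
t_1: node(1,0) S=52.1874 payoff=24.8426 vs cont=24.1390 → 24.8426 [stop]  node(1,1) S=69.5352 payoff=7.4948 vs cont=10.4387 → 10.4387 [wait]  ⇒ S*(1)=52.1874
t_0: node(0,0) S=60.2400 payoff=16.7900 vs cont=17.5338 → 17.5338 [wait]  ⇒ S*(0)=-

price = 17.5338
boundary = - 52.1874 60.2400 52.1874
tree:
17.5338
24.8426 10.4387
31.8188 16.7900 4.1841
37.8624 24.8426 8.3816 0.0000
43.0982 31.8188 16.7900 0.0000 0.0000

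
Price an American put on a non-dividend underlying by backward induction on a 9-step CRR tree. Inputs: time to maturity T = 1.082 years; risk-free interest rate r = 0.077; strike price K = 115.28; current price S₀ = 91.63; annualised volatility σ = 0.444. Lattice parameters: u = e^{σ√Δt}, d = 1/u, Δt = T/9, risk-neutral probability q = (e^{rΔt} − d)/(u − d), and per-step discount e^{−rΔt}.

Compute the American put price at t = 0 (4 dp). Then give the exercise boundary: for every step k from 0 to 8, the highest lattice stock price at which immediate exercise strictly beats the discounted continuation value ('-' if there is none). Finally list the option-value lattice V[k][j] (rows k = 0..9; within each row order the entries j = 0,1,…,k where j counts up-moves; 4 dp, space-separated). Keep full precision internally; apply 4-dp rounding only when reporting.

price = 28.7580
boundary = - - 67.3472 57.7379 67.3472 78.5559 67.3472 78.5559 91.6300
tree:
28.7580
37.6564 20.1023
47.9328 27.7442 12.5817
57.5421 37.1086 18.5876 6.6105
65.7804 47.9328 26.6198 10.6349 2.5748
72.8432 57.5421 36.7241 16.6768 4.5896 0.5405
78.8982 65.7804 47.9328 25.3022 8.0748 1.0731 0.0000
84.0893 72.8432 57.5421 36.7241 13.9720 2.1307 0.0000 0.0000
88.5397 78.8982 65.7804 47.9328 23.6500 4.2306 0.0000 0.0000 0.0000
92.3551 84.0893 72.8432 57.5421 36.7241 8.3999 0.0000 0.0000 0.0000 0.0000

Δt=0.12022  u=1.16643  d=0.85732  q=0.49167  discount=0.99079
step 9 (expiry): payoffs max(K−S,0) = 92.3551 84.0893 72.8432 57.5421 36.7241 8.3999 0.0000 0.0000 0.0000 0.0000
step 8: (k=8,j=0): S=26.7403, (K−S)⁺=88.5397, hold=87.4775 ⇒ V=88.5397 exercise | (k=8,j=1): S=36.3818, (K−S)⁺=78.8982, hold=77.8360 ⇒ V=78.8982 exercise | (k=8,j=2): S=49.4996, (K−S)⁺=65.7804, hold=64.7181 ⇒ V=65.7804 exercise | (k=8,j=3): S=67.3472, (K−S)⁺=47.9328, hold=46.8705 ⇒ V=47.9328 exercise | (k=8,j=4): S=91.6300, (K−S)⁺=23.6500, hold=22.5878 ⇒ V=23.6500 exercise | (k=8,j=5): S=124.6682, (K−S)⁺=0.0000, hold=4.2306 ⇒ V=4.2306 continue | (k=8,j=6): S=169.6186, (K−S)⁺=0.0000, hold=0.0000 ⇒ V=0.0000 continue | (k=8,j=7): S=230.7764, (K−S)⁺=0.0000, hold=0.0000 ⇒ V=0.0000 continue | (k=8,j=8): S=313.9854, (K−S)⁺=0.0000, hold=0.0000 ⇒ V=0.0000 continue  boundary S*=91.6300
step 7: (k=7,j=0): S=31.1907, (K−S)⁺=84.0893, hold=83.0271 ⇒ V=84.0893 exercise | (k=7,j=1): S=42.4368, (K−S)⁺=72.8432, hold=71.7809 ⇒ V=72.8432 exercise | (k=7,j=2): S=57.7379, (K−S)⁺=57.5421, hold=56.4799 ⇒ V=57.5421 exercise | (k=7,j=3): S=78.5559, (K−S)⁺=36.7241, hold=35.6619 ⇒ V=36.7241 exercise | (k=7,j=4): S=106.8801, (K−S)⁺=8.3999, hold=13.9720 ⇒ V=13.9720 continue | (k=7,j=5): S=145.4168, (K−S)⁺=0.0000, hold=2.1307 ⇒ V=2.1307 continue | (k=7,j=6): S=197.8484, (K−S)⁺=0.0000, hold=0.0000 ⇒ V=0.0000 continue | (k=7,j=7): S=269.1847, (K−S)⁺=0.0000, hold=0.0000 ⇒ V=0.0000 continue  boundary S*=78.5559
step 6: (k=6,j=0): S=36.3818, (K−S)⁺=78.8982, hold=77.8360 ⇒ V=78.8982 exercise | (k=6,j=1): S=49.4996, (K−S)⁺=65.7804, hold=64.7181 ⇒ V=65.7804 exercise | (k=6,j=2): S=67.3472, (K−S)⁺=47.9328, hold=46.8705 ⇒ V=47.9328 exercise | (k=6,j=3): S=91.6300, (K−S)⁺=23.6500, hold=25.3022 ⇒ V=25.3022 continue | (k=6,j=4): S=124.6682, (K−S)⁺=0.0000, hold=8.0748 ⇒ V=8.0748 continue | (k=6,j=5): S=169.6186, (K−S)⁺=0.0000, hold=1.0731 ⇒ V=1.0731 continue | (k=6,j=6): S=230.7764, (K−S)⁺=0.0000, hold=0.0000 ⇒ V=0.0000 continue  boundary S*=67.3472
step 5: (k=5,j=0): S=42.4368, (K−S)⁺=72.8432, hold=71.7809 ⇒ V=72.8432 exercise | (k=5,j=1): S=57.7379, (K−S)⁺=57.5421, hold=56.4799 ⇒ V=57.5421 exercise | (k=5,j=2): S=78.5559, (K−S)⁺=36.7241, hold=36.4667 ⇒ V=36.7241 exercise | (k=5,j=3): S=106.8801, (K−S)⁺=8.3999, hold=16.6768 ⇒ V=16.6768 continue | (k=5,j=4): S=145.4168, (K−S)⁺=0.0000, hold=4.5896 ⇒ V=4.5896 continue | (k=5,j=5): S=197.8484, (K−S)⁺=0.0000, hold=0.5405 ⇒ V=0.5405 continue  boundary S*=78.5559
step 4: (k=4,j=0): S=49.4996, (K−S)⁺=65.7804, hold=64.7181 ⇒ V=65.7804 exercise | (k=4,j=1): S=67.3472, (K−S)⁺=47.9328, hold=46.8705 ⇒ V=47.9328 exercise | (k=4,j=2): S=91.6300, (K−S)⁺=23.6500, hold=26.6198 ⇒ V=26.6198 continue | (k=4,j=3): S=124.6682, (K−S)⁺=0.0000, hold=10.6349 ⇒ V=10.6349 continue | (k=4,j=4): S=169.6186, (K−S)⁺=0.0000, hold=2.5748 ⇒ V=2.5748 continue  boundary S*=67.3472
step 3: (k=3,j=0): S=57.7379, (K−S)⁺=57.5421, hold=56.4799 ⇒ V=57.5421 exercise | (k=3,j=1): S=78.5559, (K−S)⁺=36.7241, hold=37.1086 ⇒ V=37.1086 continue | (k=3,j=2): S=106.8801, (K−S)⁺=8.3999, hold=18.5876 ⇒ V=18.5876 continue | (k=3,j=3): S=145.4168, (K−S)⁺=0.0000, hold=6.6105 ⇒ V=6.6105 continue  boundary S*=57.7379
step 2: (k=2,j=0): S=67.3472, (K−S)⁺=47.9328, hold=47.0578 ⇒ V=47.9328 exercise | (k=2,j=1): S=91.6300, (K−S)⁺=23.6500, hold=27.7442 ⇒ V=27.7442 continue | (k=2,j=2): S=124.6682, (K−S)⁺=0.0000, hold=12.5817 ⇒ V=12.5817 continue  boundary S*=67.3472
step 1: (k=1,j=0): S=78.5559, (K−S)⁺=36.7241, hold=37.6564 ⇒ V=37.6564 continue | (k=1,j=1): S=106.8801, (K−S)⁺=8.3999, hold=20.1023 ⇒ V=20.1023 continue  boundary S*=-
step 0: (k=0,j=0): S=91.6300, (K−S)⁺=23.6500, hold=28.7580 ⇒ V=28.7580 continue  boundary S*=-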